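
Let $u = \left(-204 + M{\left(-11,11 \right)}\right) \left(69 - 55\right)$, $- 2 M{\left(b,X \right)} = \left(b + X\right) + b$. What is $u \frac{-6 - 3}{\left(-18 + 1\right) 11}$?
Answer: $- \frac{25011}{187} \approx -133.75$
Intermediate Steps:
$M{\left(b,X \right)} = - b - \frac{X}{2}$ ($M{\left(b,X \right)} = - \frac{\left(b + X\right) + b}{2} = - \frac{\left(X + b\right) + b}{2} = - \frac{X + 2 b}{2} = - b - \frac{X}{2}$)
$u = -2779$ ($u = \left(-204 - - \frac{11}{2}\right) \left(69 - 55\right) = \left(-204 + \left(11 - \frac{11}{2}\right)\right) 14 = \left(-204 + \frac{11}{2}\right) 14 = \left(- \frac{397}{2}\right) 14 = -2779$)
$u \frac{-6 - 3}{\left(-18 + 1\right) 11} = - 2779 \frac{-6 - 3}{\left(-18 + 1\right) 11} = - 2779 \frac{-6 - 3}{\left(-17\right) 11} = - 2779 \left(- \frac{9}{-187}\right) = - 2779 \left(\left(-9\right) \left(- \frac{1}{187}\right)\right) = \left(-2779\right) \frac{9}{187} = - \frac{25011}{187}$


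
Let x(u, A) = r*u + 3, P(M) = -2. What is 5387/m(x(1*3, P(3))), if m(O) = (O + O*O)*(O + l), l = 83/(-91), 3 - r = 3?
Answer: 490217/2280 ≈ 215.01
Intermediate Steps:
r = 0 (r = 3 - 1*3 = 3 - 3 = 0)
x(u, A) = 3 (x(u, A) = 0*u + 3 = 0 + 3 = 3)
l = -83/91 (l = 83*(-1/91) = -83/91 ≈ -0.91209)
m(O) = (-83/91 + O)*(O + O²) (m(O) = (O + O*O)*(O - 83/91) = (O + O²)*(-83/91 + O) = (-83/91 + O)*(O + O²))
5387/m(x(1*3, P(3))) = 5387/(((1/91)*3*(-83 + 8*3 + 91*3²))) = 5387/(((1/91)*3*(-83 + 24 + 91*9))) = 5387/(((1/91)*3*(-83 + 24 + 819))) = 5387/(((1/91)*3*760)) = 5387/(2280/91) = 5387*(91/2280) = 490217/2280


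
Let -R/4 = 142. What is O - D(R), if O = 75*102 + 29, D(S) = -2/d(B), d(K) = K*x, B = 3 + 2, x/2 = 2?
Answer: 76791/10 ≈ 7679.1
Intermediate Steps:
x = 4 (x = 2*2 = 4)
B = 5
d(K) = 4*K (d(K) = K*4 = 4*K)
R = -568 (R = -4*142 = -568)
D(S) = -⅒ (D(S) = -2/(4*5) = -2/20 = -2*1/20 = -⅒)
O = 7679 (O = 7650 + 29 = 7679)
O - D(R) = 7679 - 1*(-⅒) = 7679 + ⅒ = 76791/10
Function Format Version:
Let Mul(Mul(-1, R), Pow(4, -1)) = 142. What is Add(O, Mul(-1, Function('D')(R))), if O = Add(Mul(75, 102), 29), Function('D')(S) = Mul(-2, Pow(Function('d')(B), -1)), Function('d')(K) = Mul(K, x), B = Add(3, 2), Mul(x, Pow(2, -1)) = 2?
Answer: Rational(76791, 10) ≈ 7679.1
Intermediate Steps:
x = 4 (x = Mul(2, 2) = 4)
B = 5
Function('d')(K) = Mul(4, K) (Function('d')(K) = Mul(K, 4) = Mul(4, K))
R = -568 (R = Mul(-4, 142) = -568)
Function('D')(S) = Rational(-1, 10) (Function('D')(S) = Mul(-2, Pow(Mul(4, 5), -1)) = Mul(-2, Pow(20, -1)) = Mul(-2, Rational(1, 20)) = Rational(-1, 10))
O = 7679 (O = Add(7650, 29) = 7679)
Add(O, Mul(-1, Function('D')(R))) = Add(7679, Mul(-1, Rational(-1, 10))) = Add(7679, Rational(1, 10)) = Rational(76791, 10)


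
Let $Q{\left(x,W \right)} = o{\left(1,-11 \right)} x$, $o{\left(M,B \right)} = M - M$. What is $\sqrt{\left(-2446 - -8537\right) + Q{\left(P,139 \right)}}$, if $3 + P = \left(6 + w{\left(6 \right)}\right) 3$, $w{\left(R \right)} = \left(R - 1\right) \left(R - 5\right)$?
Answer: $\sqrt{6091} \approx 78.045$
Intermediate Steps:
$w{\left(R \right)} = \left(-1 + R\right) \left(-5 + R\right)$
$o{\left(M,B \right)} = 0$
$P = 30$ ($P = -3 + \left(6 + \left(5 + 6^{2} - 36\right)\right) 3 = -3 + \left(6 + \left(5 + 36 - 36\right)\right) 3 = -3 + \left(6 + 5\right) 3 = -3 + 11 \cdot 3 = -3 + 33 = 30$)
$Q{\left(x,W \right)} = 0$ ($Q{\left(x,W \right)} = 0 x = 0$)
$\sqrt{\left(-2446 - -8537\right) + Q{\left(P,139 \right)}} = \sqrt{\left(-2446 - -8537\right) + 0} = \sqrt{\left(-2446 + 8537\right) + 0} = \sqrt{6091 + 0} = \sqrt{6091}$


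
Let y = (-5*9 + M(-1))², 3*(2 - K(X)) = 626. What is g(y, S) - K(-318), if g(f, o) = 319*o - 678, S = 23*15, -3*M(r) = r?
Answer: 328751/3 ≈ 1.0958e+5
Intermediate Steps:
K(X) = -620/3 (K(X) = 2 - ⅓*626 = 2 - 626/3 = -620/3)
M(r) = -r/3
y = 17956/9 (y = (-5*9 - ⅓*(-1))² = (-45 + ⅓)² = (-134/3)² = 17956/9 ≈ 1995.1)
S = 345
g(f, o) = -678 + 319*o
g(y, S) - K(-318) = (-678 + 319*345) - 1*(-620/3) = (-678 + 110055) + 620/3 = 109377 + 620/3 = 328751/3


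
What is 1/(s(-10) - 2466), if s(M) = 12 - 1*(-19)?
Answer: -1/2435 ≈ -0.00041068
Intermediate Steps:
s(M) = 31 (s(M) = 12 + 19 = 31)
1/(s(-10) - 2466) = 1/(31 - 2466) = 1/(-2435) = -1/2435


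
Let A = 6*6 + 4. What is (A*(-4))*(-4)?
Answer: 640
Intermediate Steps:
A = 40 (A = 36 + 4 = 40)
(A*(-4))*(-4) = (40*(-4))*(-4) = -160*(-4) = 640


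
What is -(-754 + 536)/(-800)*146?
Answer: -7957/200 ≈ -39.785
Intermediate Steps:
-(-754 + 536)/(-800)*146 = -(-218*(-1/800))*146 = -109*146/400 = -1*7957/200 = -7957/200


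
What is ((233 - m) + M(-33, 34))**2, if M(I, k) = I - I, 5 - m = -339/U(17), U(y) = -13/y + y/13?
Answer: 251317609/1600 ≈ 1.5707e+5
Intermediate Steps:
U(y) = -13/y + y/13 (U(y) = -13/y + y*(1/13) = -13/y + y/13)
m = 25173/40 (m = 5 - (-339)/(-13/17 + (1/13)*17) = 5 - (-339)/(-13*1/17 + 17/13) = 5 - (-339)/(-13/17 + 17/13) = 5 - (-339)/120/221 = 5 - (-339)*221/120 = 5 - 1*(-24973/40) = 5 + 24973/40 = 25173/40 ≈ 629.33)
M(I, k) = 0
((233 - m) + M(-33, 34))**2 = ((233 - 1*25173/40) + 0)**2 = ((233 - 25173/40) + 0)**2 = (-15853/40 + 0)**2 = (-15853/40)**2 = 251317609/1600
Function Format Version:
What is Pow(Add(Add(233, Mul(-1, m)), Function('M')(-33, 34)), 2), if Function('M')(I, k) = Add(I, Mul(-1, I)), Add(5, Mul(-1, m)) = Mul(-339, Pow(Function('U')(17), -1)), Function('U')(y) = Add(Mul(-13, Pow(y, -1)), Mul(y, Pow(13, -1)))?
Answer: Rational(251317609, 1600) ≈ 1.5707e+5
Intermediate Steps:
Function('U')(y) = Add(Mul(-13, Pow(y, -1)), Mul(Rational(1, 13), y)) (Function('U')(y) = Add(Mul(-13, Pow(y, -1)), Mul(y, Rational(1, 13))) = Add(Mul(-13, Pow(y, -1)), Mul(Rational(1, 13), y)))
m = Rational(25173, 40) (m = Add(5, Mul(-1, Mul(-339, Pow(Add(Mul(-13, Pow(17, -1)), Mul(Rational(1, 13), 17)), -1)))) = Add(5, Mul(-1, Mul(-339, Pow(Add(Mul(-13, Rational(1, 17)), Rational(17, 13)), -1)))) = Add(5, Mul(-1, Mul(-339, Pow(Add(Rational(-13, 17), Rational(17, 13)), -1)))) = Add(5, Mul(-1, Mul(-339, Pow(Rational(120, 221), -1)))) = Add(5, Mul(-1, Mul(-339, Rational(221, 120)))) = Add(5, Mul(-1, Rational(-24973, 40))) = Add(5, Rational(24973, 40)) = Rational(25173, 40) ≈ 629.33)
Function('M')(I, k) = 0
Pow(Add(Add(233, Mul(-1, m)), Function('M')(-33, 34)), 2) = Pow(Add(Add(233, Mul(-1, Rational(25173, 40))), 0), 2) = Pow(Add(Add(233, Rational(-25173, 40)), 0), 2) = Pow(Add(Rational(-15853, 40), 0), 2) = Pow(Rational(-15853, 40), 2) = Rational(251317609, 1600)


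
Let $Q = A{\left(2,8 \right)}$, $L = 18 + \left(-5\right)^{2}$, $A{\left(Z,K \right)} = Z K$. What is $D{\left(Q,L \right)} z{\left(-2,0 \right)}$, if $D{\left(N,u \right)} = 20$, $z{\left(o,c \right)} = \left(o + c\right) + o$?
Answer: $-80$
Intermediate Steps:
$z{\left(o,c \right)} = c + 2 o$ ($z{\left(o,c \right)} = \left(c + o\right) + o = c + 2 o$)
$A{\left(Z,K \right)} = K Z$
$L = 43$ ($L = 18 + 25 = 43$)
$Q = 16$ ($Q = 8 \cdot 2 = 16$)
$D{\left(Q,L \right)} z{\left(-2,0 \right)} = 20 \left(0 + 2 \left(-2\right)\right) = 20 \left(0 - 4\right) = 20 \left(-4\right) = -80$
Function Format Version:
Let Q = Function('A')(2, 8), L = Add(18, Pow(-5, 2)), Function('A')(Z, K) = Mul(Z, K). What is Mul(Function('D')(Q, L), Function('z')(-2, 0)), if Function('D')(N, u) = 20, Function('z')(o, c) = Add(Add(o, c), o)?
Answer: -80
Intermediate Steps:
Function('z')(o, c) = Add(c, Mul(2, o)) (Function('z')(o, c) = Add(Add(c, o), o) = Add(c, Mul(2, o)))
Function('A')(Z, K) = Mul(K, Z)
L = 43 (L = Add(18, 25) = 43)
Q = 16 (Q = Mul(8, 2) = 16)
Mul(Function('D')(Q, L), Function('z')(-2, 0)) = Mul(20, Add(0, Mul(2, -2))) = Mul(20, Add(0, -4)) = Mul(20, -4) = -80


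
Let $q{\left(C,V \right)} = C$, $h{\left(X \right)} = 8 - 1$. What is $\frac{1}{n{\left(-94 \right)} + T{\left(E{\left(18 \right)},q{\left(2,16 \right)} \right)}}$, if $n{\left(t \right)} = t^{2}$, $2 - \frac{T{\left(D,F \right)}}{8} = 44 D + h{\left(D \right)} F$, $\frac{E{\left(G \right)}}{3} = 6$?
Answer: $\frac{1}{2404} \approx 0.00041597$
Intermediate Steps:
$h{\left(X \right)} = 7$ ($h{\left(X \right)} = 8 - 1 = 7$)
$E{\left(G \right)} = 18$ ($E{\left(G \right)} = 3 \cdot 6 = 18$)
$T{\left(D,F \right)} = 16 - 352 D - 56 F$ ($T{\left(D,F \right)} = 16 - 8 \left(44 D + 7 F\right) = 16 - 8 \left(7 F + 44 D\right) = 16 - \left(56 F + 352 D\right) = 16 - 352 D - 56 F$)
$\frac{1}{n{\left(-94 \right)} + T{\left(E{\left(18 \right)},q{\left(2,16 \right)} \right)}} = \frac{1}{\left(-94\right)^{2} - 6432} = \frac{1}{8836 - 6432} = \frac{1}{2404}$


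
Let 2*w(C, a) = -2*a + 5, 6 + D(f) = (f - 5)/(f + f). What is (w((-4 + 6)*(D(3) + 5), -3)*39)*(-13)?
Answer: -5577/2 ≈ -2788.5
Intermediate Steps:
D(f) = -6 + (-5 + f)/(2*f) (D(f) = -6 + (f - 5)/(f + f) = -6 + (-5 + f)/((2*f)) = -6 + (-5 + f)*(1/(2*f)) = -6 + (-5 + f)/(2*f))
w(C, a) = 5/2 - a (w(C, a) = (-2*a + 5)/2 = (5 - 2*a)/2 = 5/2 - a)
(w((-4 + 6)*(D(3) + 5), -3)*39)*(-13) = ((5/2 - 1*(-3))*39)*(-13) = ((5/2 + 3)*39)*(-13) = ((11/2)*39)*(-13) = (429/2)*(-13) = -5577/2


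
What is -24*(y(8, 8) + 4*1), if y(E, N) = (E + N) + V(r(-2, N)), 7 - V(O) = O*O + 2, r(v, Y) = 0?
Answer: -600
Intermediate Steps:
V(O) = 5 - O**2 (V(O) = 7 - (O*O + 2) = 7 - (O**2 + 2) = 7 - (2 + O**2) = 7 + (-2 - O**2) = 5 - O**2)
y(E, N) = 5 + E + N (y(E, N) = (E + N) + (5 - 1*0**2) = (E + N) + (5 - 1*0) = (E + N) + (5 + 0) = (E + N) + 5 = 5 + E + N)
-24*(y(8, 8) + 4*1) = -24*((5 + 8 + 8) + 4*1) = -24*(21 + 4) = -24*25 = -600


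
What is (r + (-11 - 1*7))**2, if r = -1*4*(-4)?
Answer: 4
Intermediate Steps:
r = 16 (r = -4*(-4) = 16)
(r + (-11 - 1*7))**2 = (16 + (-11 - 1*7))**2 = (16 + (-11 - 7))**2 = (16 - 18)**2 = (-2)**2 = 4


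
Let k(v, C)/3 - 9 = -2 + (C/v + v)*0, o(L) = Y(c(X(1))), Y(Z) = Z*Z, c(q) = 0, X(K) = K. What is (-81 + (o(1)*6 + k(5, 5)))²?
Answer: 3600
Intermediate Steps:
Y(Z) = Z²
o(L) = 0 (o(L) = 0² = 0)
k(v, C) = 21 (k(v, C) = 27 + 3*(-2 + (C/v + v)*0) = 27 + 3*(-2 + (v + C/v)*0) = 27 + 3*(-2 + 0) = 27 + 3*(-2) = 27 - 6 = 21)
(-81 + (o(1)*6 + k(5, 5)))² = (-81 + (0*6 + 21))² = (-81 + (0 + 21))² = (-81 + 21)² = (-60)² = 3600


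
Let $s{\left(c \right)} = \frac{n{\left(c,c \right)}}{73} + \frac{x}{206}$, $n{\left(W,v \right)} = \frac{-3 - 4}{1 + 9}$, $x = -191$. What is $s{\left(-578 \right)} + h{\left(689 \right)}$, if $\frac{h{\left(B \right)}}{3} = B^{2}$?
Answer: $\frac{53541372767}{37595} \approx 1.4242 \cdot 10^{6}$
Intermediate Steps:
$h{\left(B \right)} = 3 B^{2}$
$n{\left(W,v \right)} = - \frac{7}{10}$
$s{\left(c \right)} = - \frac{35218}{37595}$ ($s{\left(c \right)} = - \frac{7}{10 \cdot 73} - \frac{191}{206} = \left(- \frac{7}{10}\right) \frac{1}{73} - \frac{191}{206} = - \frac{7}{730} - \frac{191}{206} = - \frac{35218}{37595}$)
$s{\left(-578 \right)} + h{\left(689 \right)} = - \frac{35218}{37595} + 3 \cdot 689^{2} = - \frac{35218}{37595} + 3 \cdot 474721 = - \frac{35218}{37595} + 1424163 = \frac{53541372767}{37595}$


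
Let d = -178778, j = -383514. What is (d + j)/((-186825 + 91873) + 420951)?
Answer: -562292/325999 ≈ -1.7248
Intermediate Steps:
(d + j)/((-186825 + 91873) + 420951) = (-178778 - 383514)/((-186825 + 91873) + 420951) = -562292/(-94952 + 420951) = -562292/325999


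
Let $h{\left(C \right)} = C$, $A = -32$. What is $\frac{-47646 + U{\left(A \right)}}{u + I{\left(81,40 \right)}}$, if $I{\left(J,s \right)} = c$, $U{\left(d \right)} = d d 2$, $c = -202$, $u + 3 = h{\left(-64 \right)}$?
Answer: $\frac{45598}{269} \approx 169.51$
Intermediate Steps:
$u = -67$ ($u = -3 - 64 = -67$)
$U{\left(d \right)} = 2 d^{2}$ ($U{\left(d \right)} = d^{2} \cdot 2 = 2 d^{2}$)
$I{\left(J,s \right)} = -202$
$\frac{-47646 + U{\left(A \right)}}{u + I{\left(81,40 \right)}} = \frac{-47646 + 2 \left(-32\right)^{2}}{-67 - 202} = \frac{-47646 + 2 \cdot 1024}{-269} = \left(-47646 + 2048\right) \left(- \frac{1}{269}\right) = \left(-45598\right) \left(- \frac{1}{269}\right) = \frac{45598}{269}$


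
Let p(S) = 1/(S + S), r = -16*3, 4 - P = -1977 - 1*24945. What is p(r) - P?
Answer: -2584897/96 ≈ -26926.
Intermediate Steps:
P = 26926 (P = 4 - (-1977 - 1*24945) = 4 - (-1977 - 24945) = 4 - 1*(-26922) = 4 + 26922 = 26926)
r = -48 (r = -4*12 = -48)
p(S) = 1/(2*S)
p(r) - P = (1/2)/(-48) - 1*26926 = (1/2)*(-1/48) - 26926 = -1/96 - 26926 = -2584897/96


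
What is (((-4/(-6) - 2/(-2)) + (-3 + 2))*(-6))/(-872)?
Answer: 1/218 ≈ 0.0045872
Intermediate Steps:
(((-4/(-6) - 2/(-2)) + (-3 + 2))*(-6))/(-872) = (((-4*(-⅙) - 2*(-½)) - 1)*(-6))*(-1/872) = (((⅔ + 1) - 1)*(-6))*(-1/872) = ((5/3 - 1)*(-6))*(-1/872) = ((⅔)*(-6))*(-1/872) = -4*(-1/872) = 1/218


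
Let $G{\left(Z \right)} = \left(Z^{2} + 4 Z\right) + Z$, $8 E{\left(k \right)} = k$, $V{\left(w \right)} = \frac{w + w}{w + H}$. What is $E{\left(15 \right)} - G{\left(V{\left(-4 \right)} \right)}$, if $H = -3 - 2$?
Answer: $- \frac{2177}{648} \approx -3.3596$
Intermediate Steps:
$H = -5$ ($H = -3 - 2 = -5$)
$V{\left(w \right)} = \frac{2 w}{-5 + w}$ ($V{\left(w \right)} = \frac{w + w}{w - 5} = \frac{2 w}{-5 + w}$)
$E{\left(k \right)} = \frac{k}{8}$
$G{\left(Z \right)} = Z^{2} + 5 Z$
$E{\left(15 \right)} - G{\left(V{\left(-4 \right)} \right)} = \frac{1}{8} \cdot 15 - 2 \left(-4\right) \frac{1}{-5 - 4} \left(5 + 2 \left(-4\right) \frac{1}{-5 - 4}\right) = \frac{15}{8} - 2 \left(-4\right) \frac{1}{-9} \left(5 + 2 \left(-4\right) \frac{1}{-9}\right) = \frac{15}{8} - 2 \left(-4\right) \left(- \frac{1}{9}\right) \left(5 + 2 \left(-4\right) \left(- \frac{1}{9}\right)\right) = \frac{15}{8} - \frac{8 \left(5 + \frac{8}{9}\right)}{9} = \frac{15}{8} - \frac{8}{9} \cdot \frac{53}{9} = \frac{15}{8} - \frac{424}{81} = - \frac{2177}{648}$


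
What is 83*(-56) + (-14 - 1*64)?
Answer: -4726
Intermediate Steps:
83*(-56) + (-14 - 1*64) = -4648 + (-14 - 64) = -4648 - 78 = -4726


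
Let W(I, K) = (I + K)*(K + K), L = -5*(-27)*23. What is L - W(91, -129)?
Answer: -6699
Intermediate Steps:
L = 3105 (L = 135*23 = 3105)
W(I, K) = 2*K*(I + K) (W(I, K) = (I + K)*(2*K) = 2*K*(I + K))
L - W(91, -129) = 3105 - 2*(-129)*(91 - 129) = 3105 - 2*(-129)*(-38) = 3105 - 1*9804 = 3105 - 9804 = -6699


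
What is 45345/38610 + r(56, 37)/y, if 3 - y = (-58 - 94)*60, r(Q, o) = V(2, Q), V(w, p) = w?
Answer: 9194659/7827534 ≈ 1.1747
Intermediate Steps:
r(Q, o) = 2
y = 9123 (y = 3 - (-58 - 94)*60 = 3 - (-152)*60 = 3 - 1*(-9120) = 3 + 9120 = 9123)
45345/38610 + r(56, 37)/y = 45345/38610 + 2/9123 = 45345*(1/38610) + 2*(1/9123) = 3023/2574 + 2/9123 = 9194659/7827534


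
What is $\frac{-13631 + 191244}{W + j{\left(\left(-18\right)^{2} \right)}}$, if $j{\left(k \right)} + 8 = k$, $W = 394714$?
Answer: $\frac{177613}{395030} \approx 0.44962$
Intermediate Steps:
$j{\left(k \right)} = -8 + k$
$\frac{-13631 + 191244}{W + j{\left(\left(-18\right)^{2} \right)}} = \frac{-13631 + 191244}{394714 - \left(8 - \left(-18\right)^{2}\right)} = \frac{177613}{394714 + \left(-8 + 324\right)} = \frac{177613}{394714 + 316} = \frac{177613}{395030}$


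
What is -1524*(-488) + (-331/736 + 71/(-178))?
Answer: 48716055261/65504 ≈ 7.4371e+5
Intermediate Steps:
-1524*(-488) + (-331/736 + 71/(-178)) = 743712 + (-331*1/736 + 71*(-1/178)) = 743712 + (-331/736 - 71/178) = 743712 - 55587/65504 = 48716055261/65504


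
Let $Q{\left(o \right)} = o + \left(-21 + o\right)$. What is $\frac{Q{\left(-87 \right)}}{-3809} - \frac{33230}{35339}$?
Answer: $- \frac{9206305}{10354327} \approx -0.88913$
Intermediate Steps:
$Q{\left(o \right)} = -21 + 2 o$
$\frac{Q{\left(-87 \right)}}{-3809} - \frac{33230}{35339} = \frac{-21 + 2 \left(-87\right)}{-3809} - \frac{33230}{35339} = \left(-21 - 174\right) \left(- \frac{1}{3809}\right) - \frac{33230}{35339} = \left(-195\right) \left(- \frac{1}{3809}\right) - \frac{33230}{35339} = \frac{15}{293} - \frac{33230}{35339} = - \frac{9206305}{10354327}$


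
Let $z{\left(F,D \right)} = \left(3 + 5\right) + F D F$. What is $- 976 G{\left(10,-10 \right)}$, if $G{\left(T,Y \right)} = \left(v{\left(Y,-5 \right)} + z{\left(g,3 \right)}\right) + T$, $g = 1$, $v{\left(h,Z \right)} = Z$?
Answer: $-15616$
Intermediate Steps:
$z{\left(F,D \right)} = 8 + D F^{2}$ ($z{\left(F,D \right)} = 8 + D F F = 8 + D F^{2}$)
$G{\left(T,Y \right)} = 6 + T$ ($G{\left(T,Y \right)} = \left(-5 + \left(8 + 3 \cdot 1^{2}\right)\right) + T = \left(-5 + \left(8 + 3 \cdot 1\right)\right) + T = \left(-5 + \left(8 + 3\right)\right) + T = \left(-5 + 11\right) + T = 6 + T$)
$- 976 G{\left(10,-10 \right)} = - 976 \left(6 + 10\right) = \left(-976\right) 16 = -15616$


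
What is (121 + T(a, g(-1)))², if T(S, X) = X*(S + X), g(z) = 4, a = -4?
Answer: 14641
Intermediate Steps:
(121 + T(a, g(-1)))² = (121 + 4*(-4 + 4))² = (121 + 4*0)² = (121 + 0)² = 121² = 14641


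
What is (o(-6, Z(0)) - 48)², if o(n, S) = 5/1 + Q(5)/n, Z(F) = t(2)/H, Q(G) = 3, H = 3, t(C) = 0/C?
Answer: 7569/4 ≈ 1892.3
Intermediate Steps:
t(C) = 0
Z(F) = 0 (Z(F) = 0/3 = 0*(⅓) = 0)
o(n, S) = 5 + 3/n (o(n, S) = 5/1 + 3/n = 5*1 + 3/n = 5 + 3/n)
(o(-6, Z(0)) - 48)² = ((5 + 3/(-6)) - 48)² = ((5 + 3*(-⅙)) - 48)² = ((5 - ½) - 48)² = (9/2 - 48)² = (-87/2)² = 7569/4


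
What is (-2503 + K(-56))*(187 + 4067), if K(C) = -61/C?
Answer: -298007589/28 ≈ -1.0643e+7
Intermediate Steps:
(-2503 + K(-56))*(187 + 4067) = (-2503 - 61/(-56))*(187 + 4067) = (-2503 - 61*(-1/56))*4254 = (-2503 + 61/56)*4254 = -140107/56*4254 = -298007589/28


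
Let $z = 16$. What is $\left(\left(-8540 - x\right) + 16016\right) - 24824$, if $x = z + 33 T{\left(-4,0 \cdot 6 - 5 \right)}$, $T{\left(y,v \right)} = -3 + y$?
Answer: $-17133$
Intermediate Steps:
$x = -215$ ($x = 16 + 33 \left(-3 - 4\right) = 16 + 33 \left(-7\right) = 16 - 231 = -215$)
$\left(\left(-8540 - x\right) + 16016\right) - 24824 = \left(\left(-8540 - -215\right) + 16016\right) - 24824 = \left(\left(-8540 + 215\right) + 16016\right) - 24824 = \left(-8325 + 16016\right) - 24824 = 7691 - 24824 = -17133$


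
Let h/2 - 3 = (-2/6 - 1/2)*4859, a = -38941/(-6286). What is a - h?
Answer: 21817435/2694 ≈ 8098.5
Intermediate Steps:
a = 5563/898 (a = -38941*(-1/6286) = 5563/898 ≈ 6.1949)
h = -24277/3 (h = 6 + 2*((-2/6 - 1/2)*4859) = 6 + 2*((-2*⅙ - 1*½)*4859) = 6 + 2*((-⅓ - ½)*4859) = 6 + 2*(-⅚*4859) = 6 + 2*(-24295/6) = 6 - 24295/3 = -24277/3 ≈ -8092.3)
a - h = 5563/898 - 1*(-24277/3) = 5563/898 + 24277/3 = 21817435/2694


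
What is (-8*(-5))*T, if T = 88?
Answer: 3520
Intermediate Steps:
(-8*(-5))*T = -8*(-5)*88 = 40*88 = 3520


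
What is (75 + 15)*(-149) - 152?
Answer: -13562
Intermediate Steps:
(75 + 15)*(-149) - 152 = 90*(-149) - 152 = -13410 - 152 = -13562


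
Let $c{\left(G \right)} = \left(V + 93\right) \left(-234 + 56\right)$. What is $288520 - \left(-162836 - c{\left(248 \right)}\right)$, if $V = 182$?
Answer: $402406$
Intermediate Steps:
$c{\left(G \right)} = -48950$ ($c{\left(G \right)} = \left(182 + 93\right) \left(-234 + 56\right) = 275 \left(-178\right) = -48950$)
$288520 - \left(-162836 - c{\left(248 \right)}\right) = 288520 - \left(-162836 - -48950\right) = 288520 - \left(-162836 + 48950\right) = 288520 - -113886 = 288520 + 113886 = 402406$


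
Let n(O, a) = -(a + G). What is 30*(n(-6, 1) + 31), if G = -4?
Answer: 1020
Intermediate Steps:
n(O, a) = 4 - a (n(O, a) = -(a - 4) = -(-4 + a) = 4 - a)
30*(n(-6, 1) + 31) = 30*((4 - 1*1) + 31) = 30*((4 - 1) + 31) = 30*(3 + 31) = 30*34 = 1020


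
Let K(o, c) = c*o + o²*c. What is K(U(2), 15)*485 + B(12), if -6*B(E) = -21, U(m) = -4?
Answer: 174607/2 ≈ 87304.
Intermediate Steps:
K(o, c) = c*o + c*o²
B(E) = 7/2 (B(E) = -⅙*(-21) = 7/2)
K(U(2), 15)*485 + B(12) = (15*(-4)*(1 - 4))*485 + 7/2 = (15*(-4)*(-3))*485 + 7/2 = 180*485 + 7/2 = 87300 + 7/2 = 174607/2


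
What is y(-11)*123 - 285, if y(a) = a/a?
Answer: -162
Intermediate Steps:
y(a) = 1
y(-11)*123 - 285 = 1*123 - 285 = 123 - 285 = -162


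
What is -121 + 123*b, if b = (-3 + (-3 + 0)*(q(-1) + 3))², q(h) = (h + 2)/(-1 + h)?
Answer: 53759/4 ≈ 13440.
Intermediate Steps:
q(h) = (2 + h)/(-1 + h)
b = 441/4 (b = (-3 + (-3 + 0)*((2 - 1)/(-1 - 1) + 3))² = (-3 - 3*(1/(-2) + 3))² = (-3 - 3*(-½*1 + 3))² = (-3 - 3*(-½ + 3))² = (-3 - 3*5/2)² = (-3 - 15/2)² = (-21/2)² = 441/4 ≈ 110.25)
-121 + 123*b = -121 + 123*(441/4) = -121 + 54243/4 = 53759/4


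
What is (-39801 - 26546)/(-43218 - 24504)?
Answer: 66347/67722 ≈ 0.97970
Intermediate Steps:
(-39801 - 26546)/(-43218 - 24504) = -66347/(-67722) = -66347*(-1/67722) = 66347/67722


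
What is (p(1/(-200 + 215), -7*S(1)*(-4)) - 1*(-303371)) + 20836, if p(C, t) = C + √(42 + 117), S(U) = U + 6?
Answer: 4863106/15 + √159 ≈ 3.2422e+5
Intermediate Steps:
S(U) = 6 + U
p(C, t) = C + √159
(p(1/(-200 + 215), -7*S(1)*(-4)) - 1*(-303371)) + 20836 = ((1/(-200 + 215) + √159) - 1*(-303371)) + 20836 = ((1/15 + √159) + 303371) + 20836 = (4550566/15 + √159) + 20836 = 4863106/15 + √159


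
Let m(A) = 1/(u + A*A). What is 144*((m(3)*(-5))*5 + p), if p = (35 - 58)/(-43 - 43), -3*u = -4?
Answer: -413064/1333 ≈ -309.88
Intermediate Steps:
u = 4/3 (u = -1/3*(-4) = 4/3 ≈ 1.3333)
m(A) = 1/(4/3 + A**2) (m(A) = 1/(4/3 + A*A) = 1/(4/3 + A**2))
p = 23/86 (p = -23/(-86) = -23*(-1/86) = 23/86 ≈ 0.26744)
144*((m(3)*(-5))*5 + p) = 144*(((3/(4 + 3*3**2))*(-5))*5 + 23/86) = 144*(((3/(4 + 3*9))*(-5))*5 + 23/86) = 144*(((3/(4 + 27))*(-5))*5 + 23/86) = 144*(((3/31)*(-5))*5 + 23/86) = 144*(-15/31*5 + 23/86) = 144*(-75/31 + 23/86) = 144*(-5737/2666) = -413064/1333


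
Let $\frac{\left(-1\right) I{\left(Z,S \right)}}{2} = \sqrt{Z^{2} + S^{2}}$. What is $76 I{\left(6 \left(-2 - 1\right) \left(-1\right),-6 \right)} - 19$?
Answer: $-19 - 912 \sqrt{10} \approx -2903.0$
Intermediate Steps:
$I{\left(Z,S \right)} = - 2 \sqrt{S^{2} + Z^{2}}$ ($I{\left(Z,S \right)} = - 2 \sqrt{Z^{2} + S^{2}} = - 2 \sqrt{S^{2} + Z^{2}}$)
$76 I{\left(6 \left(-2 - 1\right) \left(-1\right),-6 \right)} - 19 = 76 \left(- 2 \sqrt{\left(-6\right)^{2} + \left(6 \left(-2 - 1\right) \left(-1\right)\right)^{2}}\right) - 19 = 76 \left(- 2 \sqrt{36 + \left(6 \left(-3\right) \left(-1\right)\right)^{2}}\right) - 19 = 76 \left(- 2 \sqrt{36 + \left(\left(-18\right) \left(-1\right)\right)^{2}}\right) - 19 = 76 \left(- 2 \sqrt{36 + 18^{2}}\right) - 19 = 76 \left(- 2 \sqrt{36 + 324}\right) - 19 = 76 \left(- 2 \sqrt{360}\right) - 19 = 76 \left(- 2 \cdot 6 \sqrt{10}\right) - 19 = 76 \left(- 12 \sqrt{10}\right) - 19 = - 912 \sqrt{10} - 19 = -19 - 912 \sqrt{10}$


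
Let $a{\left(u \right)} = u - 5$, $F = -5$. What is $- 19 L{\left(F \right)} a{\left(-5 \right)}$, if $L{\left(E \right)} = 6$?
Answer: $1140$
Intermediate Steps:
$a{\left(u \right)} = -5 + u$ ($a{\left(u \right)} = u - 5 = -5 + u$)
$- 19 L{\left(F \right)} a{\left(-5 \right)} = \left(-19\right) 6 \left(-5 - 5\right) = \left(-114\right) \left(-10\right) = 1140$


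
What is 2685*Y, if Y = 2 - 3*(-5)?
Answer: 45645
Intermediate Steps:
Y = 17 (Y = 2 + 15 = 17)
2685*Y = 2685*17 = 45645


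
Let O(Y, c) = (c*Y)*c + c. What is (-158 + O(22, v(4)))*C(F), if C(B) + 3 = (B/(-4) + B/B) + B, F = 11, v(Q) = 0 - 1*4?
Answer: 2375/2 ≈ 1187.5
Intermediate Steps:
v(Q) = -4 (v(Q) = 0 - 4 = -4)
O(Y, c) = c + Y*c**2 (O(Y, c) = (Y*c)*c + c = Y*c**2 + c = c + Y*c**2)
C(B) = -2 + 3*B/4 (C(B) = -3 + ((B/(-4) + B/B) + B) = -3 + ((B*(-1/4) + 1) + B) = -3 + ((-B/4 + 1) + B) = -3 + ((1 - B/4) + B) = -3 + (1 + 3*B/4) = -2 + 3*B/4)
(-158 + O(22, v(4)))*C(F) = (-158 - 4*(1 + 22*(-4)))*(-2 + (3/4)*11) = (-158 - 4*(1 - 88))*(-2 + 33/4) = (-158 - 4*(-87))*(25/4) = (-158 + 348)*(25/4) = 190*(25/4) = 2375/2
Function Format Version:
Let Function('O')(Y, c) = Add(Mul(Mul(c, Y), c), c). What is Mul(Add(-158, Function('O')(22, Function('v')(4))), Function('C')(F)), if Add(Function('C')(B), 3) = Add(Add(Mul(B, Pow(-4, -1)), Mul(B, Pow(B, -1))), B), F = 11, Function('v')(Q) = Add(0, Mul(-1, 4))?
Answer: Rational(2375, 2) ≈ 1187.5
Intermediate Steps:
Function('v')(Q) = -4 (Function('v')(Q) = Add(0, -4) = -4)
Function('O')(Y, c) = Add(c, Mul(Y, Pow(c, 2))) (Function('O')(Y, c) = Add(Mul(Mul(Y, c), c), c) = Add(Mul(Y, Pow(c, 2)), c) = Add(c, Mul(Y, Pow(c, 2))))
Function('C')(B) = Add(-2, Mul(Rational(3, 4), B)) (Function('C')(B) = Add(-3, Add(Add(Mul(B, Pow(-4, -1)), Mul(B, Pow(B, -1))), B)) = Add(-3, Add(Add(Mul(B, Rational(-1, 4)), 1), B)) = Add(-3, Add(Add(Mul(Rational(-1, 4), B), 1), B)) = Add(-3, Add(Add(1, Mul(Rational(-1, 4), B)), B)) = Add(-3, Add(1, Mul(Rational(3, 4), B))) = Add(-2, Mul(Rational(3, 4), B)))
Mul(Add(-158, Function('O')(22, Function('v')(4))), Function('C')(F)) = Mul(Add(-158, Mul(-4, Add(1, Mul(22, -4)))), Add(-2, Mul(Rational(3, 4), 11))) = Mul(Add(-158, Mul(-4, Add(1, -88))), Add(-2, Rational(33, 4))) = Mul(Add(-158, Mul(-4, -87)), Rational(25, 4)) = Mul(Add(-158, 348), Rational(25, 4)) = Mul(190, Rational(25, 4)) = Rational(2375, 2)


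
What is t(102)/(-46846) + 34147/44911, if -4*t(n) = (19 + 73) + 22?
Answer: 3201860651/4207801412 ≈ 0.76093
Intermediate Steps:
t(n) = -57/2 (t(n) = -((19 + 73) + 22)/4 = -(92 + 22)/4 = -1/4*114 = -57/2)
t(102)/(-46846) + 34147/44911 = -57/2/(-46846) + 34147/44911 = -57/2*(-1/46846) + 34147*(1/44911) = 57/93692 + 34147/44911 = 3201860651/4207801412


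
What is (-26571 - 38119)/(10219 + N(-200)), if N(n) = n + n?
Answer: -64690/9819 ≈ -6.5882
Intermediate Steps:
N(n) = 2*n
(-26571 - 38119)/(10219 + N(-200)) = (-26571 - 38119)/(10219 + 2*(-200)) = -64690/(10219 - 400) = -64690/9819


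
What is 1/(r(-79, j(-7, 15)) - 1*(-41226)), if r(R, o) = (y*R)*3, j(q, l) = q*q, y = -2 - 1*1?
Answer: 1/41937 ≈ 2.3845e-5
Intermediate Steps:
y = -3 (y = -2 - 1 = -3)
j(q, l) = q²
r(R, o) = -9*R (r(R, o) = -3*R*3 = -9*R)
1/(r(-79, j(-7, 15)) - 1*(-41226)) = 1/(-9*(-79) - 1*(-41226)) = 1/(711 + 41226) = 1/41937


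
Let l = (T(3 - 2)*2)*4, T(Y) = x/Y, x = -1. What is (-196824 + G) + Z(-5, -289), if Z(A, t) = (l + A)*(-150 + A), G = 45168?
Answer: -149641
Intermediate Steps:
T(Y) = -1/Y
l = -8 (l = (-1/(3 - 2)*2)*4 = (-1/1*2)*4 = (-1*1*2)*4 = -1*2*4 = -2*4 = -8)
Z(A, t) = (-150 + A)*(-8 + A) (Z(A, t) = (-8 + A)*(-150 + A) = (-150 + A)*(-8 + A))
(-196824 + G) + Z(-5, -289) = (-196824 + 45168) + (1200 + (-5)² - 158*(-5)) = -151656 + (1200 + 25 + 790) = -151656 + 2015 = -149641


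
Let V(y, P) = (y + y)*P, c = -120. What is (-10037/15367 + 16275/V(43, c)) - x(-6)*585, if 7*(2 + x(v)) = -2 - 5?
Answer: 18531151829/10572496 ≈ 1752.8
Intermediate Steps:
x(v) = -3 (x(v) = -2 + (-2 - 5)/7 = -2 + (⅐)*(-7) = -2 - 1 = -3)
V(y, P) = 2*P*y (V(y, P) = (2*y)*P = 2*P*y)
(-10037/15367 + 16275/V(43, c)) - x(-6)*585 = (-10037/15367 + 16275/((2*(-120)*43))) - (-3)*585 = (-10037*1/15367 + 16275/(-10320)) - 1*(-1755) = (-10037/15367 + 16275*(-1/10320)) + 1755 = (-10037/15367 - 1085/688) + 1755 = -23578651/10572496 + 1755 = 18531151829/10572496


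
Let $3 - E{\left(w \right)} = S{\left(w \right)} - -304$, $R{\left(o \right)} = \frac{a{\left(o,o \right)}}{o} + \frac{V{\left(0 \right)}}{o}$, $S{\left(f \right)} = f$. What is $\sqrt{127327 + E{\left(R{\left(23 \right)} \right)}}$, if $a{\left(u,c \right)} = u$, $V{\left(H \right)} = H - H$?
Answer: $5 \sqrt{5081} \approx 356.41$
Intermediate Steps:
$V{\left(H \right)} = 0$
$R{\left(o \right)} = 1$ ($R{\left(o \right)} = \frac{o}{o} + \frac{0}{o} = 1 + 0 = 1$)
$E{\left(w \right)} = -301 - w$ ($E{\left(w \right)} = 3 - \left(w - -304\right) = 3 - \left(w + 304\right) = 3 - \left(304 + w\right) = -301 - w$)
$\sqrt{127327 + E{\left(R{\left(23 \right)} \right)}} = \sqrt{127327 - 302} = \sqrt{127025} = 5 \sqrt{5081}$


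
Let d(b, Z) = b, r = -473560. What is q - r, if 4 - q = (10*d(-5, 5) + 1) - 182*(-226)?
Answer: 432481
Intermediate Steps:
q = -41079 (q = 4 - ((10*(-5) + 1) - 182*(-226)) = 4 - ((-50 + 1) + 41132) = 4 - (-49 + 41132) = 4 - 1*41083 = 4 - 41083 = -41079)
q - r = -41079 - 1*(-473560) = -41079 + 473560 = 432481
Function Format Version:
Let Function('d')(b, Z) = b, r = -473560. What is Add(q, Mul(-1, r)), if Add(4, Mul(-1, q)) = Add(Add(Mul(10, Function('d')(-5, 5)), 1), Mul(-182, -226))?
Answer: 432481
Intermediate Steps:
q = -41079 (q = Add(4, Mul(-1, Add(Add(Mul(10, -5), 1), Mul(-182, -226)))) = Add(4, Mul(-1, Add(Add(-50, 1), 41132))) = Add(4, Mul(-1, Add(-49, 41132))) = Add(4, Mul(-1, 41083)) = Add(4, -41083) = -41079)
Add(q, Mul(-1, r)) = Add(-41079, Mul(-1, -473560)) = Add(-41079, 473560) = 432481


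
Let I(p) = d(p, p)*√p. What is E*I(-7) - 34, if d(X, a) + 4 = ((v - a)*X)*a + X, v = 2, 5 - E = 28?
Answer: -34 - 9890*I*√7 ≈ -34.0 - 26166.0*I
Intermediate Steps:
E = -23 (E = 5 - 1*28 = 5 - 28 = -23)
d(X, a) = -4 + X + X*a*(2 - a) (d(X, a) = -4 + (((2 - a)*X)*a + X) = -4 + ((X*(2 - a))*a + X) = -4 + (X*a*(2 - a) + X) = -4 + (X + X*a*(2 - a)) = -4 + X + X*a*(2 - a))
I(p) = √p*(-4 + p - p³ + 2*p²) (I(p) = (-4 + p - p*p² + 2*p*p)*√p = (-4 + p - p³ + 2*p²)*√p = √p*(-4 + p - p³ + 2*p²))
E*I(-7) - 34 = -23*√(-7)*(-4 - 7 - 1*(-7)³ + 2*(-7)²) - 34 = -23*I*√7*(-4 - 7 - 1*(-343) + 2*49) - 34 = -23*I*√7*(-4 - 7 + 343 + 98) - 34 = -23*I*√7*430 - 34 = -9890*I*√7 - 34 = -34 - 9890*I*√7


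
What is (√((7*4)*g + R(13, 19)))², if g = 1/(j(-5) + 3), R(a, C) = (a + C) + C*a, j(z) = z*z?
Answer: 280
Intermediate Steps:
j(z) = z²
R(a, C) = C + a + C*a (R(a, C) = (C + a) + C*a = C + a + C*a)
g = 1/28 (g = 1/((-5)² + 3) = 1/(25 + 3) = 1/28 ≈ 0.035714)
(√((7*4)*g + R(13, 19)))² = (√((7*4)*(1/28) + (19 + 13 + 19*13)))² = (√(28*(1/28) + (19 + 13 + 247)))² = (√(1 + 279))² = (√280)² = (2*√70)² = 280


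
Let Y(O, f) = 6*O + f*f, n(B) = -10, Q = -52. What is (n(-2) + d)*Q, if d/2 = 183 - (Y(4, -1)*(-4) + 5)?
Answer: -28392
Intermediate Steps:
Y(O, f) = f**2 + 6*O (Y(O, f) = 6*O + f**2 = f**2 + 6*O)
d = 556 (d = 2*(183 - (((-1)**2 + 6*4)*(-4) + 5)) = 2*(183 - ((1 + 24)*(-4) + 5)) = 2*(183 - (25*(-4) + 5)) = 2*(183 - (-100 + 5)) = 2*(183 - 1*(-95)) = 2*(183 + 95) = 2*278 = 556)
(n(-2) + d)*Q = (-10 + 556)*(-52) = 546*(-52) = -28392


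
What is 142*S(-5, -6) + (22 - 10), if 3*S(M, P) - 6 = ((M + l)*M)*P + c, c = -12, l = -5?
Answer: -14472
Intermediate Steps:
S(M, P) = -2 + M*P*(-5 + M)/3 (S(M, P) = 2 + (((M - 5)*M)*P - 12)/3 = 2 + (((-5 + M)*M)*P - 12)/3 = 2 + ((M*(-5 + M))*P - 12)/3 = 2 + (M*P*(-5 + M) - 12)/3 = 2 + (-12 + M*P*(-5 + M))/3 = 2 + (-4 + M*P*(-5 + M)/3) = -2 + M*P*(-5 + M)/3)
142*S(-5, -6) + (22 - 10) = 142*(-2 - 5/3*(-5)*(-6) + (⅓)*(-6)*(-5)²) + (22 - 10) = 142*(-2 - 50 + (⅓)*(-6)*25) + 12 = 142*(-2 - 50 - 50) + 12 = 142*(-102) + 12 = -14484 + 12 = -14472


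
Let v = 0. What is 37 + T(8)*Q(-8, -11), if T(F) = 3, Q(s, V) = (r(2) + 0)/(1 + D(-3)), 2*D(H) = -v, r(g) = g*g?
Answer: 49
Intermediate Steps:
r(g) = g²
D(H) = 0 (D(H) = (-1*0)/2 = (½)*0 = 0)
Q(s, V) = 4 (Q(s, V) = (2² + 0)/(1 + 0) = (4 + 0)/1 = 4*1 = 4)
37 + T(8)*Q(-8, -11) = 37 + 3*4 = 37 + 12 = 49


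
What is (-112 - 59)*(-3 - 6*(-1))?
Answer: -513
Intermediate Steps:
(-112 - 59)*(-3 - 6*(-1)) = -171*(-3 + 6) = -171*3 = -513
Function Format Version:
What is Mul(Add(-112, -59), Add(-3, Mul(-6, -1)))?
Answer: -513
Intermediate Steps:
Mul(Add(-112, -59), Add(-3, Mul(-6, -1))) = Mul(-171, Add(-3, 6)) = Mul(-171, 3) = -513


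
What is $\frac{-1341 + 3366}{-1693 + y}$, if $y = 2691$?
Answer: $\frac{2025}{998} \approx 2.0291$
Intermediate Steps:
$\frac{-1341 + 3366}{-1693 + y} = \frac{-1341 + 3366}{-1693 + 2691} = \frac{2025}{998}$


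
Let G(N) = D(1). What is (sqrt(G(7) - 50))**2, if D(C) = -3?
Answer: -53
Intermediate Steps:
G(N) = -3
(sqrt(G(7) - 50))**2 = (sqrt(-3 - 50))**2 = (sqrt(-53))**2 = (I*sqrt(53))**2 = -53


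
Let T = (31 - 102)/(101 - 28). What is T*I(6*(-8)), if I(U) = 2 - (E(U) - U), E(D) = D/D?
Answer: 3337/73 ≈ 45.712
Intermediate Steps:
E(D) = 1
I(U) = 1 + U (I(U) = 2 - (1 - U) = 2 + (-1 + U) = 1 + U)
T = -71/73 ≈ -0.97260
T*I(6*(-8)) = -71*(1 + 6*(-8))/73 = -71*(1 - 48)/73 = -71/73*(-47) = 3337/73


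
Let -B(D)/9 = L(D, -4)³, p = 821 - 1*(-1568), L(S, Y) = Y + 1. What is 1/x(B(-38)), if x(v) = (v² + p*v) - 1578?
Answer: 1/637998 ≈ 1.5674e-6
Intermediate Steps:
L(S, Y) = 1 + Y
p = 2389 (p = 821 + 1568 = 2389)
B(D) = 243 (B(D) = -9*(1 - 4)³ = -9*(-3)³ = -9*(-27) = 243)
x(v) = -1578 + v² + 2389*v (x(v) = (v² + 2389*v) - 1578 = -1578 + v² + 2389*v)
1/x(B(-38)) = 1/(-1578 + 243² + 2389*243) = 1/(-1578 + 59049 + 580527) = 1/637998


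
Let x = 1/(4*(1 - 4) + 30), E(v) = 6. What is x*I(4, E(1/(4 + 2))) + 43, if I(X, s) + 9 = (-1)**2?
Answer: 383/9 ≈ 42.556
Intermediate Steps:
I(X, s) = -8 (I(X, s) = -9 + (-1)**2 = -9 + 1 = -8)
x = 1/18 (x = 1/(4*(-3) + 30) = 1/(-12 + 30) = 1/18 ≈ 0.055556)
x*I(4, E(1/(4 + 2))) + 43 = (1/18)*(-8) + 43 = -4/9 + 43 = 383/9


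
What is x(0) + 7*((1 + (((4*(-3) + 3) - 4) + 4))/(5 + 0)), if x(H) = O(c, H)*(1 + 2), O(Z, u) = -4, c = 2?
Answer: -116/5 ≈ -23.200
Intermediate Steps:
x(H) = -12 (x(H) = -4*(1 + 2) = -4*3 = -12)
x(0) + 7*((1 + (((4*(-3) + 3) - 4) + 4))/(5 + 0)) = -12 + 7*((1 + (((4*(-3) + 3) - 4) + 4))/(5 + 0)) = -12 + 7*((1 + (((-12 + 3) - 4) + 4))/5) = -12 + 7*((1 + ((-9 - 4) + 4))*(⅕)) = -12 + 7*((1 + (-13 + 4))*(⅕)) = -12 + 7*((1 - 9)*(⅕)) = -12 + 7*(-8*⅕) = -12 + 7*(-8/5) = -12 - 56/5 = -116/5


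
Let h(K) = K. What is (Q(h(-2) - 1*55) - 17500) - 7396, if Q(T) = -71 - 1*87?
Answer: -25054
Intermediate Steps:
Q(T) = -158 (Q(T) = -71 - 87 = -158)
(Q(h(-2) - 1*55) - 17500) - 7396 = (-158 - 17500) - 7396 = -17658 - 7396 = -25054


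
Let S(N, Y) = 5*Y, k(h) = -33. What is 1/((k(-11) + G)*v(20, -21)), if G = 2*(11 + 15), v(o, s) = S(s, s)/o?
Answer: -4/399 ≈ -0.010025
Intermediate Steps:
v(o, s) = 5*s/o (v(o, s) = (5*s)/o = 5*s/o)
G = 52 (G = 2*26 = 52)
1/((k(-11) + G)*v(20, -21)) = 1/((-33 + 52)*(5*(-21)/20)) = 1/(19*(5*(-21)*(1/20))) = 1/(19*(-21/4)) = 1/(-399/4) = -4/399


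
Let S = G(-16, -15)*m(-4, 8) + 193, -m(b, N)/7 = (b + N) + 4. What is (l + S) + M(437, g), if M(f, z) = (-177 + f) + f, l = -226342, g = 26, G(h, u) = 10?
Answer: -226012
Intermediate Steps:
m(b, N) = -28 - 7*N - 7*b (m(b, N) = -7*((b + N) + 4) = -7*((N + b) + 4) = -7*(4 + N + b) = -28 - 7*N - 7*b)
M(f, z) = -177 + 2*f
S = -367 (S = 10*(-28 - 7*8 - 7*(-4)) + 193 = 10*(-28 - 56 + 28) + 193 = 10*(-56) + 193 = -560 + 193 = -367)
(l + S) + M(437, g) = (-226342 - 367) + (-177 + 2*437) = -226709 + (-177 + 874) = -226709 + 697 = -226012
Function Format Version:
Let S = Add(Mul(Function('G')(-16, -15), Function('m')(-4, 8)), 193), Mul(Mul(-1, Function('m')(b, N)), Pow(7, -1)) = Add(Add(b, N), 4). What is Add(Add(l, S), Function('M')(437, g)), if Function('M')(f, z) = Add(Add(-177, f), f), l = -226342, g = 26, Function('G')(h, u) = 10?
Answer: -226012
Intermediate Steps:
Function('m')(b, N) = Add(-28, Mul(-7, N), Mul(-7, b)) (Function('m')(b, N) = Mul(-7, Add(Add(b, N), 4)) = Mul(-7, Add(Add(N, b), 4)) = Mul(-7, Add(4, N, b)) = Add(-28, Mul(-7, N), Mul(-7, b)))
Function('M')(f, z) = Add(-177, Mul(2, f))
S = -367 (S = Add(Mul(10, Add(-28, Mul(-7, 8), Mul(-7, -4))), 193) = Add(Mul(10, Add(-28, -56, 28)), 193) = Add(Mul(10, -56), 193) = Add(-560, 193) = -367)
Add(Add(l, S), Function('M')(437, g)) = Add(Add(-226342, -367), Add(-177, Mul(2, 437))) = Add(-226709, Add(-177, 874)) = Add(-226709, 697) = -226012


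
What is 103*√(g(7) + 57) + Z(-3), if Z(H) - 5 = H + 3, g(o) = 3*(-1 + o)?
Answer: 5 + 515*√3 ≈ 897.01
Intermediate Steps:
g(o) = -3 + 3*o
Z(H) = 8 + H (Z(H) = 5 + (H + 3) = 5 + (3 + H) = 8 + H)
103*√(g(7) + 57) + Z(-3) = 103*√((-3 + 3*7) + 57) + (8 - 3) = 103*√((-3 + 21) + 57) + 5 = 103*√(18 + 57) + 5 = 103*√75 + 5 = 103*(5*√3) + 5 = 515*√3 + 5 = 5 + 515*√3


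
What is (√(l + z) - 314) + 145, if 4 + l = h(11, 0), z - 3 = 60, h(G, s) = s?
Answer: -169 + √59 ≈ -161.32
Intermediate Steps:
z = 63 (z = 3 + 60 = 63)
l = -4 (l = -4 + 0 = -4)
(√(l + z) - 314) + 145 = (√(-4 + 63) - 314) + 145 = (√59 - 314) + 145 = (-314 + √59) + 145 = -169 + √59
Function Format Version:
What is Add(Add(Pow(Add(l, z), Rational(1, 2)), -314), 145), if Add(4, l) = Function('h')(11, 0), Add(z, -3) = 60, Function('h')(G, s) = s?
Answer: Add(-169, Pow(59, Rational(1, 2))) ≈ -161.32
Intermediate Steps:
z = 63 (z = Add(3, 60) = 63)
l = -4 (l = Add(-4, 0) = -4)
Add(Add(Pow(Add(l, z), Rational(1, 2)), -314), 145) = Add(Add(Pow(Add(-4, 63), Rational(1, 2)), -314), 145) = Add(Add(Pow(59, Rational(1, 2)), -314), 145) = Add(Add(-314, Pow(59, Rational(1, 2))), 145) = Add(-169, Pow(59, Rational(1, 2)))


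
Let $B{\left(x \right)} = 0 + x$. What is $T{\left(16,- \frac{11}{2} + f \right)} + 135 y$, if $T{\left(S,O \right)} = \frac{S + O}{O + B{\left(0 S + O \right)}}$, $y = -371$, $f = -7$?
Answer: $- \frac{2504257}{50} \approx -50085.0$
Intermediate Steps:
$B{\left(x \right)} = x$
$T{\left(S,O \right)} = \frac{O + S}{2 O}$ ($T{\left(S,O \right)} = \frac{S + O}{O + \left(0 S + O\right)} = \frac{O + S}{O + \left(0 + O\right)} = \frac{O + S}{O + O} = \frac{O + S}{2 O}$)
$T{\left(16,- \frac{11}{2} + f \right)} + 135 y = \frac{\left(- \frac{11}{2} - 7\right) + 16}{2 \left(- \frac{11}{2} - 7\right)} + 135 \left(-371\right) = \frac{\left(\left(-11\right) \frac{1}{2} - 7\right) + 16}{2 \left(\left(-11\right) \frac{1}{2} - 7\right)} - 50085 = \frac{\left(- \frac{11}{2} - 7\right) + 16}{2 \left(- \frac{11}{2} - 7\right)} - 50085 = \frac{- \frac{25}{2} + 16}{2 \left(- \frac{25}{2}\right)} - 50085 = \frac{1}{2} \left(- \frac{2}{25}\right) \frac{7}{2} - 50085 = - \frac{7}{50} - 50085 = - \frac{2504257}{50}$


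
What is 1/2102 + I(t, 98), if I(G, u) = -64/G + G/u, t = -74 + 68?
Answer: 3277165/308994 ≈ 10.606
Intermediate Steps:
t = -6
1/2102 + I(t, 98) = 1/2102 + (-64/(-6) - 6/98) = 1/2102 + (-64*(-⅙) - 6*1/98) = 1/2102 + (32/3 - 3/49) = 1/2102 + 1559/147 = 3277165/308994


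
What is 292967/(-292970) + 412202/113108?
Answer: 10953238563/4142156345 ≈ 2.6443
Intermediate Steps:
292967/(-292970) + 412202/113108 = 292967*(-1/292970) + 412202*(1/113108) = -292967/292970 + 206101/56554 = 10953238563/4142156345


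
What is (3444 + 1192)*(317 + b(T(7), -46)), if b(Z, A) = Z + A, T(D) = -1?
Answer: 1251720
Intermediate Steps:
b(Z, A) = A + Z
(3444 + 1192)*(317 + b(T(7), -46)) = (3444 + 1192)*(317 + (-46 - 1)) = 4636*(317 - 47) = 4636*270 = 1251720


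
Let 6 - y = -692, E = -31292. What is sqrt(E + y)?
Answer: I*sqrt(30594) ≈ 174.91*I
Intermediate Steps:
y = 698 (y = 6 - 1*(-692) = 6 + 692 = 698)
sqrt(E + y) = sqrt(-31292 + 698) = sqrt(-30594) = I*sqrt(30594)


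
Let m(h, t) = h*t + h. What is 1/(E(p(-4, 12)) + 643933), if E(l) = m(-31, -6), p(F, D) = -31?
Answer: 1/644088 ≈ 1.5526e-6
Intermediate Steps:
m(h, t) = h + h*t
E(l) = 155 (E(l) = -31*(1 - 6) = -31*(-5) = 155)
1/(E(p(-4, 12)) + 643933) = 1/(155 + 643933) = 1/644088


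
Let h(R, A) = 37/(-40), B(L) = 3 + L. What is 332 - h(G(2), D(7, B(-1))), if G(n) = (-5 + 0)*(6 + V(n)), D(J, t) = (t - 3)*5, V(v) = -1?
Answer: 13317/40 ≈ 332.92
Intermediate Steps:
D(J, t) = -15 + 5*t (D(J, t) = (-3 + t)*5 = -15 + 5*t)
G(n) = -25 (G(n) = (-5 + 0)*(6 - 1) = -5*5 = -25)
h(R, A) = -37/40 (h(R, A) = 37*(-1/40) = -37/40)
332 - h(G(2), D(7, B(-1))) = 332 - 1*(-37/40) = 332 + 37/40 = 13317/40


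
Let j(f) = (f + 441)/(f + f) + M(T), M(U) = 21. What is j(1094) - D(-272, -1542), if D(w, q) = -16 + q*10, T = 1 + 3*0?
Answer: 33821451/2188 ≈ 15458.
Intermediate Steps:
T = 1 (T = 1 + 0 = 1)
D(w, q) = -16 + 10*q
j(f) = 21 + (441 + f)/(2*f) (j(f) = (f + 441)/(f + f) + 21 = (441 + f)/((2*f)) + 21 = (441 + f)*(1/(2*f)) + 21 = (441 + f)/(2*f) + 21 = 21 + (441 + f)/(2*f))
j(1094) - D(-272, -1542) = (1/2)*(441 + 43*1094)/1094 - (-16 + 10*(-1542)) = (1/2)*(1/1094)*(441 + 47042) - (-16 - 15420) = (1/2)*(1/1094)*47483 - 1*(-15436) = 47483/2188 + 15436 = 33821451/2188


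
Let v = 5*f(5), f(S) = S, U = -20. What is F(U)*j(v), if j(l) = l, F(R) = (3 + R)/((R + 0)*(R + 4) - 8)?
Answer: -425/312 ≈ -1.3622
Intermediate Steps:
F(R) = (3 + R)/(-8 + R*(4 + R)) (F(R) = (3 + R)/(R*(4 + R) - 8) = (3 + R)/(-8 + R*(4 + R)))
v = 25 (v = 5*5 = 25)
F(U)*j(v) = ((3 - 20)/(-8 + (-20)**2 + 4*(-20)))*25 = (-17/(-8 + 400 - 80))*25 = (-17/312)*25 = ((1/312)*(-17))*25 = -17/312*25 = -425/312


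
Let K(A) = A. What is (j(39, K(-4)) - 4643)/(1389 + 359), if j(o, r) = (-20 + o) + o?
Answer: -4585/1748 ≈ -2.6230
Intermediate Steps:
j(o, r) = -20 + 2*o
(j(39, K(-4)) - 4643)/(1389 + 359) = ((-20 + 2*39) - 4643)/(1389 + 359) = ((-20 + 78) - 4643)/1748 = (58 - 4643)*(1/1748) = -4585*1/1748 = -4585/1748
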